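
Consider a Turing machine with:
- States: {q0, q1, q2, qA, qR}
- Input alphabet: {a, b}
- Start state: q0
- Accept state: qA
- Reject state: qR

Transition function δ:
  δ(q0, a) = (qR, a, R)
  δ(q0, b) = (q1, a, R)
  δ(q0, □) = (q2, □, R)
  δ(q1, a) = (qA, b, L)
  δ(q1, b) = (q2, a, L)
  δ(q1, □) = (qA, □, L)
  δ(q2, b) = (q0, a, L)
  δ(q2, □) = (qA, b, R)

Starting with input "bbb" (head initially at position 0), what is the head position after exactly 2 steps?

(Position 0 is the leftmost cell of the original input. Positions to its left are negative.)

Execution trace (head position shown):
Step 0: [q0]bbb  (head at position 0)
Step 1: move right → a[q1]bb  (head at position 1)
Step 2: move left → [q2]aab  (head at position 0)

After 2 steps, the head is at position 0.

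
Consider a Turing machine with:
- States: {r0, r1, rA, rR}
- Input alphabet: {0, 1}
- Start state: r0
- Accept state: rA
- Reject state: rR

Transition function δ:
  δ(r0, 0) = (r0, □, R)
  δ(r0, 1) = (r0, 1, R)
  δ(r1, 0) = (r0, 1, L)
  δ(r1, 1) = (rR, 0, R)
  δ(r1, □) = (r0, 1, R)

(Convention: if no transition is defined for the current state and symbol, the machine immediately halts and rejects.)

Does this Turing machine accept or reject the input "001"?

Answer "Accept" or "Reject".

Execution trace:
Initial: [r0]001
Step 1: δ(r0, 0) = (r0, □, R) → □[r0]01
Step 2: δ(r0, 0) = (r0, □, R) → □□[r0]1
Step 3: δ(r0, 1) = (r0, 1, R) → □□1[r0]□

No transition is defined for δ(r0, □). By convention the machine halts and rejects.

Answer: Reject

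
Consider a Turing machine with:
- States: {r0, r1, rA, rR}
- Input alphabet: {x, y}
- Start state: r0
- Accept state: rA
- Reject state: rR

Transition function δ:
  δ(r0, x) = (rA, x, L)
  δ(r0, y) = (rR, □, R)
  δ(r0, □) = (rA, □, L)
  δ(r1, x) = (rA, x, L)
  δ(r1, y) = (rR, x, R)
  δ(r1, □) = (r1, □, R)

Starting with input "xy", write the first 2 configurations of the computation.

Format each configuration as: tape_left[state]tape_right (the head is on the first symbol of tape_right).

Transitions applied:
Step 1: δ(r0, x) = (rA, x, L)

The first 2 configurations are:
[r0]xy ⊢ [rA]□xy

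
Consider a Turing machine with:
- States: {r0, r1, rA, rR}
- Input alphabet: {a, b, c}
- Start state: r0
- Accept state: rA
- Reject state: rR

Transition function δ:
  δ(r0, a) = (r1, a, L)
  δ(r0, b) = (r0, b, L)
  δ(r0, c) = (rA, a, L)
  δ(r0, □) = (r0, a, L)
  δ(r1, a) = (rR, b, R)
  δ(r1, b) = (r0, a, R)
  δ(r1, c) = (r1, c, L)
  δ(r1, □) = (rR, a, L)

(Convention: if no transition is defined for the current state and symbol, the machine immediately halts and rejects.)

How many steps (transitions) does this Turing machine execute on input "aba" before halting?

Execution trace:
Initial: [r0]aba
Step 1: δ(r0, a) = (r1, a, L) → [r1]□aba
Step 2: δ(r1, □) = (rR, a, L) → [rR]□aaba

The machine reaches the reject state rR and halts.

The machine executed 2 steps before halting.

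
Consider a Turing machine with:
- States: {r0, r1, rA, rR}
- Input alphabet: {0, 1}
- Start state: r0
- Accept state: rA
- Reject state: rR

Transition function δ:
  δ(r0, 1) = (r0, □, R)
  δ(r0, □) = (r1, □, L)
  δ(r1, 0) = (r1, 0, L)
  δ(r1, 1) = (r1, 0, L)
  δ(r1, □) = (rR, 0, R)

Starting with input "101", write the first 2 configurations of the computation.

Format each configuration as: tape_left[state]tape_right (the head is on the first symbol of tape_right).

Transitions applied:
Step 1: δ(r0, 1) = (r0, □, R)

The first 2 configurations are:
[r0]101 ⊢ □[r0]01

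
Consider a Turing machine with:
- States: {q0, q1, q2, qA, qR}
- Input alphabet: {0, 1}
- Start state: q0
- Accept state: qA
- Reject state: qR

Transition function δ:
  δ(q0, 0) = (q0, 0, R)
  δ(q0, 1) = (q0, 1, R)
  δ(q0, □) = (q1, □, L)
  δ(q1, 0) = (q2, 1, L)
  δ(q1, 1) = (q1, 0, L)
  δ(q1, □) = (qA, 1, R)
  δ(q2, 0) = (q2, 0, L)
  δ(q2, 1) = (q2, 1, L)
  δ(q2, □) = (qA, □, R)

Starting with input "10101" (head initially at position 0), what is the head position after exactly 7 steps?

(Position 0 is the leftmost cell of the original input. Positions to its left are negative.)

Execution trace (head position shown):
Step 0: [q0]10101  (head at position 0)
Step 1: move right → 1[q0]0101  (head at position 1)
Step 2: move right → 10[q0]101  (head at position 2)
Step 3: move right → 101[q0]01  (head at position 3)
Step 4: move right → 1010[q0]1  (head at position 4)
Step 5: move right → 10101[q0]□  (head at position 5)
Step 6: move left → 1010[q1]1□  (head at position 4)
Step 7: move left → 101[q1]00□  (head at position 3)

After 7 steps, the head is at position 3.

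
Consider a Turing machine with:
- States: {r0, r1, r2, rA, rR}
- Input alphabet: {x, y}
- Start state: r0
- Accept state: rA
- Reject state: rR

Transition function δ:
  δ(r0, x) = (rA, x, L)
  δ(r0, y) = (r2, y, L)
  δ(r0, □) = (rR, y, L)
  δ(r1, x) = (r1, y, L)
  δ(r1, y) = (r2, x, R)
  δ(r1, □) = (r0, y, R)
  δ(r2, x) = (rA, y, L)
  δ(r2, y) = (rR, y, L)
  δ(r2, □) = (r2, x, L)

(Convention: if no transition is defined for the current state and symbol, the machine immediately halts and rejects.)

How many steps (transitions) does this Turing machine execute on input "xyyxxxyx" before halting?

Execution trace:
Initial: [r0]xyyxxxyx
Step 1: δ(r0, x) = (rA, x, L) → [rA]□xyyxxxyx

The machine reaches the accept state rA and halts.

The machine executed 1 step before halting.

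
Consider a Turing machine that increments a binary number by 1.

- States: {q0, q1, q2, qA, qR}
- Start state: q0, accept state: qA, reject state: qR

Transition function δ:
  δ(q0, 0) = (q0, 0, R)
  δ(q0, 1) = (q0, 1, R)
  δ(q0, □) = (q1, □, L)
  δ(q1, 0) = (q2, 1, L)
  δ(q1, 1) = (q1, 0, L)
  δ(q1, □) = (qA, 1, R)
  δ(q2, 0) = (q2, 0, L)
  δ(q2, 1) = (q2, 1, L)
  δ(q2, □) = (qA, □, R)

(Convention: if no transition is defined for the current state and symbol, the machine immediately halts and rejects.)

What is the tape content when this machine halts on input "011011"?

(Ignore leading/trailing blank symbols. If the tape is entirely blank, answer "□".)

Execution trace:
Initial: [q0]011011
Step 1: δ(q0, 0) = (q0, 0, R) → 0[q0]11011
Step 2: δ(q0, 1) = (q0, 1, R) → 01[q0]1011
Step 3: δ(q0, 1) = (q0, 1, R) → 011[q0]011
Step 4: δ(q0, 0) = (q0, 0, R) → 0110[q0]11
Step 5: δ(q0, 1) = (q0, 1, R) → 01101[q0]1
Step 6: δ(q0, 1) = (q0, 1, R) → 011011[q0]□
Step 7: δ(q0, □) = (q1, □, L) → 01101[q1]1□
Step 8: δ(q1, 1) = (q1, 0, L) → 0110[q1]10□
Step 9: δ(q1, 1) = (q1, 0, L) → 011[q1]000□
Step 10: δ(q1, 0) = (q2, 1, L) → 01[q2]1100□
Step 11: δ(q2, 1) = (q2, 1, L) → 0[q2]11100□
Step 12: δ(q2, 1) = (q2, 1, L) → [q2]011100□
Step 13: δ(q2, 0) = (q2, 0, L) → [q2]□011100□
Step 14: δ(q2, □) = (qA, □, R) → □[qA]011100□

The machine reaches the accept state qA and halts.

Final tape (ignoring leading/trailing blanks): 011100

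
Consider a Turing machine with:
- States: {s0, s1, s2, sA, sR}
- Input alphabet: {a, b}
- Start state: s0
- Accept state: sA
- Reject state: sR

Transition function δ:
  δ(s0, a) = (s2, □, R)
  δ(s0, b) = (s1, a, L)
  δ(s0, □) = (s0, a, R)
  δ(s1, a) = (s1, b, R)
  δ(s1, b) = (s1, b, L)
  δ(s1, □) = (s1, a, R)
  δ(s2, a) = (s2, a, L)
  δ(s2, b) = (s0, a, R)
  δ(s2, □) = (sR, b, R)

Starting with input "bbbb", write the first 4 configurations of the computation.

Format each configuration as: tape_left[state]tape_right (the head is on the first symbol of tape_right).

Transitions applied:
Step 1: δ(s0, b) = (s1, a, L)
Step 2: δ(s1, □) = (s1, a, R)
Step 3: δ(s1, a) = (s1, b, R)

The first 4 configurations are:
[s0]bbbb ⊢ [s1]□abbb ⊢ a[s1]abbb ⊢ ab[s1]bbb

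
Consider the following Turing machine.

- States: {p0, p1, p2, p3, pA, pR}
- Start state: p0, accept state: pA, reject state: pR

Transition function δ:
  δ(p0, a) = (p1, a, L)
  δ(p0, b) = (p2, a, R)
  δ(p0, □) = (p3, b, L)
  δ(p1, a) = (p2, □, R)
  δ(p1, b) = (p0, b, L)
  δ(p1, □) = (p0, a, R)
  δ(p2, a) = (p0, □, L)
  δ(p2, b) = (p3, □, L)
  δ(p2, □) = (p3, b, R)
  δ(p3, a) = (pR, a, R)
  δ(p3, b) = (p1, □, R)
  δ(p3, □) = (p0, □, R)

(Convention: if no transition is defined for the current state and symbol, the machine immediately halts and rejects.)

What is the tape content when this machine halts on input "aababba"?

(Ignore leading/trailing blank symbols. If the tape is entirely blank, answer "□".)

Execution trace:
Initial: [p0]aababba
Step 1: δ(p0, a) = (p1, a, L) → [p1]□aababba
Step 2: δ(p1, □) = (p0, a, R) → a[p0]aababba
Step 3: δ(p0, a) = (p1, a, L) → [p1]aaababba
Step 4: δ(p1, a) = (p2, □, R) → □[p2]aababba
Step 5: δ(p2, a) = (p0, □, L) → [p0]□□ababba
Step 6: δ(p0, □) = (p3, b, L) → [p3]□b□ababba
Step 7: δ(p3, □) = (p0, □, R) → □[p0]b□ababba
Step 8: δ(p0, b) = (p2, a, R) → □a[p2]□ababba
Step 9: δ(p2, □) = (p3, b, R) → □ab[p3]ababba
Step 10: δ(p3, a) = (pR, a, R) → □aba[pR]babba

The machine reaches the reject state pR and halts.

Final tape (ignoring leading/trailing blanks): abababba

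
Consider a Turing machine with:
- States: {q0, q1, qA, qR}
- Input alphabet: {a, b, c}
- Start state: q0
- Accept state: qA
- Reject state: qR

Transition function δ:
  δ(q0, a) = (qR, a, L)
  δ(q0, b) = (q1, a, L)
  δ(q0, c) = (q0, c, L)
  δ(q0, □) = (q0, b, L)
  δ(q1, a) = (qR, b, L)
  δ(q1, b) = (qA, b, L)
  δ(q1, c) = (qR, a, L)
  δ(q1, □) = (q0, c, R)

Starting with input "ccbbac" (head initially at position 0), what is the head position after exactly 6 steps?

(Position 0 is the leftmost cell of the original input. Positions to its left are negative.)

Execution trace (head position shown):
Step 0: [q0]ccbbac  (head at position 0)
Step 1: move left → [q0]□ccbbac  (head at position -1)
Step 2: move left → [q0]□bccbbac  (head at position -2)
Step 3: move left → [q0]□bbccbbac  (head at position -3)
Step 4: move left → [q0]□bbbccbbac  (head at position -4)
Step 5: move left → [q0]□bbbbccbbac  (head at position -5)
Step 6: move left → [q0]□bbbbbccbbac  (head at position -6)

After 6 steps, the head is at position -6.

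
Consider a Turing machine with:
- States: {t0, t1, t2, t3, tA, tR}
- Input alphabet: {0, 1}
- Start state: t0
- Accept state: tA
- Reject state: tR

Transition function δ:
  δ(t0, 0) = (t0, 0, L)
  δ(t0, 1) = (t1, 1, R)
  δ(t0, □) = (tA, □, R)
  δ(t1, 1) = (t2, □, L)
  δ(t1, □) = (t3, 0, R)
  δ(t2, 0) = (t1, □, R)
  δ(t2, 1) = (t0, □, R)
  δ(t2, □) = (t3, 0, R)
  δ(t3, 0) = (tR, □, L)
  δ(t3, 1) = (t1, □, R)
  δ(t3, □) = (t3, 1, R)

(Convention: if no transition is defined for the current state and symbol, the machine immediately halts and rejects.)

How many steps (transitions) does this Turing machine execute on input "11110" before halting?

Execution trace:
Initial: [t0]11110
Step 1: δ(t0, 1) = (t1, 1, R) → 1[t1]1110
Step 2: δ(t1, 1) = (t2, □, L) → [t2]1□110
Step 3: δ(t2, 1) = (t0, □, R) → □[t0]□110
Step 4: δ(t0, □) = (tA, □, R) → □□[tA]110

The machine reaches the accept state tA and halts.

The machine executed 4 steps before halting.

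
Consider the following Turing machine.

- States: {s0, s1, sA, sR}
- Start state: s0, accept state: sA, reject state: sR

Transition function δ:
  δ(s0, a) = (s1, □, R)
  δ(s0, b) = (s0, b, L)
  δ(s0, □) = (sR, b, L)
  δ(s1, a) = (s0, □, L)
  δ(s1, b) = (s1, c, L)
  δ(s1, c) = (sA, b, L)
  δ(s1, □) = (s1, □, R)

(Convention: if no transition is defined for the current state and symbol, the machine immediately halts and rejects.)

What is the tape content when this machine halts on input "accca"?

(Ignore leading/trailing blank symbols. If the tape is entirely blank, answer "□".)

Execution trace:
Initial: [s0]accca
Step 1: δ(s0, a) = (s1, □, R) → □[s1]ccca
Step 2: δ(s1, c) = (sA, b, L) → [sA]□bcca

The machine reaches the accept state sA and halts.

Final tape (ignoring leading/trailing blanks): bcca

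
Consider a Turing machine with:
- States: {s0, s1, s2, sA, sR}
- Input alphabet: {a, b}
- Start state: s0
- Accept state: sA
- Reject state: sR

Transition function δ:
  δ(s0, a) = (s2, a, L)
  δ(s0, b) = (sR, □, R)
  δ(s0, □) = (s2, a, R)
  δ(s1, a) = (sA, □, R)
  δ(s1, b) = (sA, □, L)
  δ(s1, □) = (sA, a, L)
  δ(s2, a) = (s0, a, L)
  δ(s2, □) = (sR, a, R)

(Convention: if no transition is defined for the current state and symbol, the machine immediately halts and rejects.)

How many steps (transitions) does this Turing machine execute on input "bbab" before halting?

Execution trace:
Initial: [s0]bbab
Step 1: δ(s0, b) = (sR, □, R) → □[sR]bab

The machine reaches the reject state sR and halts.

The machine executed 1 step before halting.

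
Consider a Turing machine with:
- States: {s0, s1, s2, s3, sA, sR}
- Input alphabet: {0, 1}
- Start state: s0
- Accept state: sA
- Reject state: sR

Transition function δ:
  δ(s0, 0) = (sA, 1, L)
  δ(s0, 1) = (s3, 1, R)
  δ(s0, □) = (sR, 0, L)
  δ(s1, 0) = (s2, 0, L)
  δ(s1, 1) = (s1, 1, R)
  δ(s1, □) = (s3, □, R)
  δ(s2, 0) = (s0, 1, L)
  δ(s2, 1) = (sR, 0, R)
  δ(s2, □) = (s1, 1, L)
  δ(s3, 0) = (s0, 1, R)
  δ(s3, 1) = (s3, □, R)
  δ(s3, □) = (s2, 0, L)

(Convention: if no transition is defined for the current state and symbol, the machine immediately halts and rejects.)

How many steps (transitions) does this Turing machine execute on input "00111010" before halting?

Execution trace:
Initial: [s0]00111010
Step 1: δ(s0, 0) = (sA, 1, L) → [sA]□10111010

The machine reaches the accept state sA and halts.

The machine executed 1 step before halting.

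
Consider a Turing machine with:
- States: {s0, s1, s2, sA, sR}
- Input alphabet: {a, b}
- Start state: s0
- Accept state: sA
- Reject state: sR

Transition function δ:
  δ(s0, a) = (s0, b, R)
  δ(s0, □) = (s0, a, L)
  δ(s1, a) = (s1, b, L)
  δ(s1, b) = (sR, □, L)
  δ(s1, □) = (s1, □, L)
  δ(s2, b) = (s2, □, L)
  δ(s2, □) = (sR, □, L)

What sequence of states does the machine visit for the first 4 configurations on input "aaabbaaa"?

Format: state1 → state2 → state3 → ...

Execution trace:
Initial: [s0]aaabbaaa
Step 1: δ(s0, a) = (s0, b, R) → b[s0]aabbaaa
Step 2: δ(s0, a) = (s0, b, R) → bb[s0]abbaaa
Step 3: δ(s0, a) = (s0, b, R) → bbb[s0]bbaaa

No transition is defined for δ(s0, b). By convention the machine halts and rejects.

State sequence: s0 → s0 → s0 → s0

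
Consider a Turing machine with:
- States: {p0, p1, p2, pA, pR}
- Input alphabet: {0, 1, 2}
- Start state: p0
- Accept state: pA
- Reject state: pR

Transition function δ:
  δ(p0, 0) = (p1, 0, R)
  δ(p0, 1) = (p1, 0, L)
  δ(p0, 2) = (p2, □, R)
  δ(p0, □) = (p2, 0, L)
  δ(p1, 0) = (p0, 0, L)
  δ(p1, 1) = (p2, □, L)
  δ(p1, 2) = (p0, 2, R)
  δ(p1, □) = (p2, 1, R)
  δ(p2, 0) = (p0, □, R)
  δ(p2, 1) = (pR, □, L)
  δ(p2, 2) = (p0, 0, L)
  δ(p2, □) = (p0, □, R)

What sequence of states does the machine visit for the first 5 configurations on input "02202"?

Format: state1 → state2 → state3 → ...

Execution trace:
Initial: [p0]02202
Step 1: δ(p0, 0) = (p1, 0, R) → 0[p1]2202
Step 2: δ(p1, 2) = (p0, 2, R) → 02[p0]202
Step 3: δ(p0, 2) = (p2, □, R) → 02□[p2]02
Step 4: δ(p2, 0) = (p0, □, R) → 02□□[p0]2

State sequence: p0 → p1 → p0 → p2 → p0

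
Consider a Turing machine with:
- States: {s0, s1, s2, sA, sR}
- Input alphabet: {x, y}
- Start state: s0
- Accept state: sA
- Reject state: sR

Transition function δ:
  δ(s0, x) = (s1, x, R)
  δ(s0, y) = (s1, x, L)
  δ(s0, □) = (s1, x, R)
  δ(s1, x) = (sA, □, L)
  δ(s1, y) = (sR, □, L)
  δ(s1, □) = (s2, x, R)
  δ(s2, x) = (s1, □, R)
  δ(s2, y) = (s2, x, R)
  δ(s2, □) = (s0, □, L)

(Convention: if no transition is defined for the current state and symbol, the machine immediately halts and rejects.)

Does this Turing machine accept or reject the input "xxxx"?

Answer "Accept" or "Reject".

Execution trace:
Initial: [s0]xxxx
Step 1: δ(s0, x) = (s1, x, R) → x[s1]xxx
Step 2: δ(s1, x) = (sA, □, L) → [sA]x□xx

The machine reaches the accept state sA and halts.

Answer: Accept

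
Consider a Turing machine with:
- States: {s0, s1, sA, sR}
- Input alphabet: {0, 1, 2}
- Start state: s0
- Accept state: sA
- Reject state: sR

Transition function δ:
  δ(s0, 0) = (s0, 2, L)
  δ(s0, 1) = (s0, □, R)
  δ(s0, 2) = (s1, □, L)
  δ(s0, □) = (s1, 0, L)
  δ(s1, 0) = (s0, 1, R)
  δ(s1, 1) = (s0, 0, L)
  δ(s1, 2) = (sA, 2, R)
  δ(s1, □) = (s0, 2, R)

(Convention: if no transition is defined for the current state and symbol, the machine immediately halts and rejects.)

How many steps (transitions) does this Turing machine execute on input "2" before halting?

Execution trace:
Initial: [s0]2
Step 1: δ(s0, 2) = (s1, □, L) → [s1]□□
Step 2: δ(s1, □) = (s0, 2, R) → 2[s0]□
Step 3: δ(s0, □) = (s1, 0, L) → [s1]20
Step 4: δ(s1, 2) = (sA, 2, R) → 2[sA]0

The machine reaches the accept state sA and halts.

The machine executed 4 steps before halting.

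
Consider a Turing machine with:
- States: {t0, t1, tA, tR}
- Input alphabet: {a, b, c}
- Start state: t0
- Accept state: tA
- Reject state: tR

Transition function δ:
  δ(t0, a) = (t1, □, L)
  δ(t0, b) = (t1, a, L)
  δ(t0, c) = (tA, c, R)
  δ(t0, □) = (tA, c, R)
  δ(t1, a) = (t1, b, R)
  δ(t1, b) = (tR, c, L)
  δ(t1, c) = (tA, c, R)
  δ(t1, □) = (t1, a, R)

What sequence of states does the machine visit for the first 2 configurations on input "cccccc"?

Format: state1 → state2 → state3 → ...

Execution trace:
Initial: [t0]cccccc
Step 1: δ(t0, c) = (tA, c, R) → c[tA]ccccc

The machine reaches the accept state tA and halts.

State sequence: t0 → tA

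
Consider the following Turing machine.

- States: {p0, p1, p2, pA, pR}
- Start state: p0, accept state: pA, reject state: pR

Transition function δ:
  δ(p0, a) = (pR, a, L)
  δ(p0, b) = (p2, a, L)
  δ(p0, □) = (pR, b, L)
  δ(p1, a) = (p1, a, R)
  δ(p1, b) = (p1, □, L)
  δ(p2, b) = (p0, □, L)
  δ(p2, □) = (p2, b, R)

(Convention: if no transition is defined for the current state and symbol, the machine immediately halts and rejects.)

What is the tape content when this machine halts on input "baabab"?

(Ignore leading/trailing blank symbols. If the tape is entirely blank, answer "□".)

Execution trace:
Initial: [p0]baabab
Step 1: δ(p0, b) = (p2, a, L) → [p2]□aaabab
Step 2: δ(p2, □) = (p2, b, R) → b[p2]aaabab

No transition is defined for δ(p2, a). By convention the machine halts and rejects.

Final tape (ignoring leading/trailing blanks): baaabab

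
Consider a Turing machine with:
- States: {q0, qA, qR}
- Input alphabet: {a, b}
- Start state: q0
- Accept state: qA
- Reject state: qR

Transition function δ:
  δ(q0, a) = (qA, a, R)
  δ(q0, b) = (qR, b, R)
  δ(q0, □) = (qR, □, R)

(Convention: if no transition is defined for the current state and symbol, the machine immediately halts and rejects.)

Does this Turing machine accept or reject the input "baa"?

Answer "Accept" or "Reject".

Execution trace:
Initial: [q0]baa
Step 1: δ(q0, b) = (qR, b, R) → b[qR]aa

The machine reaches the reject state qR and halts.

Answer: Reject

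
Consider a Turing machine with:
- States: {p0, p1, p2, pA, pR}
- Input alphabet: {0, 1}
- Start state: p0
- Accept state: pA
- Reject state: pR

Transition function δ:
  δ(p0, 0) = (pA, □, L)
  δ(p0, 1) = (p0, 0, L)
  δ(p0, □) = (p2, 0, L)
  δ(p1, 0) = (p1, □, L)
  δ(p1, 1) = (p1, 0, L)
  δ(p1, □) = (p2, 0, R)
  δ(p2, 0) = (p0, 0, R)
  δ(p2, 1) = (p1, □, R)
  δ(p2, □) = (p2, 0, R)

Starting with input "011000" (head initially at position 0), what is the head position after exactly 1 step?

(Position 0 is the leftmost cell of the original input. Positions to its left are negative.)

Execution trace (head position shown):
Step 0: [p0]011000  (head at position 0)
Step 1: move left → [pA]□□11000  (head at position -1)

After 1 step, the head is at position -1.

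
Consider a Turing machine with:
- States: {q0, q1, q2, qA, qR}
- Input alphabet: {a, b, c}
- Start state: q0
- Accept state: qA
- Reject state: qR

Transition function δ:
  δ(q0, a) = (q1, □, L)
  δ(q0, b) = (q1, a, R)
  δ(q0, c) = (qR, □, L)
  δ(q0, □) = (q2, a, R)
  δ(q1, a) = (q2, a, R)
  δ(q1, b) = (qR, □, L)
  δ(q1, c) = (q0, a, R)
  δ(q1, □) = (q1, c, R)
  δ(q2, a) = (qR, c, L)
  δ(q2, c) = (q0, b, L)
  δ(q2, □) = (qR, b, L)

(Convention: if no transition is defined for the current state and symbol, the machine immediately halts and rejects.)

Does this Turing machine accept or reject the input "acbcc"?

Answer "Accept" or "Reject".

Execution trace:
Initial: [q0]acbcc
Step 1: δ(q0, a) = (q1, □, L) → [q1]□□cbcc
Step 2: δ(q1, □) = (q1, c, R) → c[q1]□cbcc
Step 3: δ(q1, □) = (q1, c, R) → cc[q1]cbcc
Step 4: δ(q1, c) = (q0, a, R) → cca[q0]bcc
Step 5: δ(q0, b) = (q1, a, R) → ccaa[q1]cc
Step 6: δ(q1, c) = (q0, a, R) → ccaaa[q0]c
Step 7: δ(q0, c) = (qR, □, L) → ccaa[qR]a□

The machine reaches the reject state qR and halts.

Answer: Reject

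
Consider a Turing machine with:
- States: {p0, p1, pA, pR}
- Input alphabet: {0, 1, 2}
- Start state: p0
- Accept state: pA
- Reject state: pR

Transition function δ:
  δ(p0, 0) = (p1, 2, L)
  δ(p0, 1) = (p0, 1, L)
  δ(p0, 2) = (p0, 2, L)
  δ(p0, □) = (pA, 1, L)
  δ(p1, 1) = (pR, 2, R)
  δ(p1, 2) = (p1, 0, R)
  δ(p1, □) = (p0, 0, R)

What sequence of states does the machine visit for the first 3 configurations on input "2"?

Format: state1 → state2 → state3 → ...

Execution trace:
Initial: [p0]2
Step 1: δ(p0, 2) = (p0, 2, L) → [p0]□2
Step 2: δ(p0, □) = (pA, 1, L) → [pA]□12

The machine reaches the accept state pA and halts.

State sequence: p0 → p0 → pA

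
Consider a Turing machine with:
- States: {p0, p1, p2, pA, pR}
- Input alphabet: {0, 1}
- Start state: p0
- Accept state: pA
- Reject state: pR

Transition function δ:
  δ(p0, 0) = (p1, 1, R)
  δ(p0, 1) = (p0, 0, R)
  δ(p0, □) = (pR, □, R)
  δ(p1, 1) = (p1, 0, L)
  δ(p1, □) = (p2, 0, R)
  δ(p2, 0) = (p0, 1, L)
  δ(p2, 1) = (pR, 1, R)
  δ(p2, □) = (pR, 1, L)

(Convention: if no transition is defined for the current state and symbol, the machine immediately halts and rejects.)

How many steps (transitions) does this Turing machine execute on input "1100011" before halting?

Execution trace:
Initial: [p0]1100011
Step 1: δ(p0, 1) = (p0, 0, R) → 0[p0]100011
Step 2: δ(p0, 1) = (p0, 0, R) → 00[p0]00011
Step 3: δ(p0, 0) = (p1, 1, R) → 001[p1]0011

No transition is defined for δ(p1, 0). By convention the machine halts and rejects.

The machine executed 3 steps before halting.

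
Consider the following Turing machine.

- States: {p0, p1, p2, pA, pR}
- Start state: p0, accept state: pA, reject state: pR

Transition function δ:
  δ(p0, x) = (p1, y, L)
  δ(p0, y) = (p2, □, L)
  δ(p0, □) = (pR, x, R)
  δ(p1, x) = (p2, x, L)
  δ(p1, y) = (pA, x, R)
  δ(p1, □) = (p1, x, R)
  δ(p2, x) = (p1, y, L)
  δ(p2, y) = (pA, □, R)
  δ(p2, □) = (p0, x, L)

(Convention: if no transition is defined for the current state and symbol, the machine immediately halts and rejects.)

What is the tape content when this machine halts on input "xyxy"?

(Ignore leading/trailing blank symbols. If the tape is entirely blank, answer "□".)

Execution trace:
Initial: [p0]xyxy
Step 1: δ(p0, x) = (p1, y, L) → [p1]□yyxy
Step 2: δ(p1, □) = (p1, x, R) → x[p1]yyxy
Step 3: δ(p1, y) = (pA, x, R) → xx[pA]yxy

The machine reaches the accept state pA and halts.

Final tape (ignoring leading/trailing blanks): xxyxy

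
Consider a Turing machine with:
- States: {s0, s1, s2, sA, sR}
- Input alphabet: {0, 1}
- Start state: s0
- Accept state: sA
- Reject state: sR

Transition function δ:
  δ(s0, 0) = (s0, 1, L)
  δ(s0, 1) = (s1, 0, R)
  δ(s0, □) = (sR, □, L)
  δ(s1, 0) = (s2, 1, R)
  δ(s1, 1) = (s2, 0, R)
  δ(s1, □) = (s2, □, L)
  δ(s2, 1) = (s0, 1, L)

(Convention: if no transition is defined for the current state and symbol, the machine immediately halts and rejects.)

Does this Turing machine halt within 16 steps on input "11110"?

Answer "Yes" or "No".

Execution trace:
Initial: [s0]11110
Step 1: δ(s0, 1) = (s1, 0, R) → 0[s1]1110
Step 2: δ(s1, 1) = (s2, 0, R) → 00[s2]110
Step 3: δ(s2, 1) = (s0, 1, L) → 0[s0]0110
Step 4: δ(s0, 0) = (s0, 1, L) → [s0]01110
Step 5: δ(s0, 0) = (s0, 1, L) → [s0]□11110
Step 6: δ(s0, □) = (sR, □, L) → [sR]□□11110

The machine reaches the reject state sR and halts.
The machine halted after 6 steps (within the 16-step bound).

Answer: Yes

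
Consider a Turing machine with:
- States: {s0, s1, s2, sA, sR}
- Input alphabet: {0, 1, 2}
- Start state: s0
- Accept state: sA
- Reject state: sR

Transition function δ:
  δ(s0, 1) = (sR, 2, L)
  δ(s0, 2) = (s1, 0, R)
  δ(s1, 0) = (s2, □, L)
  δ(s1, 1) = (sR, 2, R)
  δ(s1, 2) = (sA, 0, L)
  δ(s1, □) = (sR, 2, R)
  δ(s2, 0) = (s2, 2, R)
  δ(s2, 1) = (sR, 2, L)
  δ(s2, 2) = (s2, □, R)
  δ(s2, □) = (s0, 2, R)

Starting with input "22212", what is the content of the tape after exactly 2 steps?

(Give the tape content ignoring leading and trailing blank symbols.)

Execution trace:
Initial: [s0]22212
Step 1: δ(s0, 2) = (s1, 0, R) → 0[s1]2212
Step 2: δ(s1, 2) = (sA, 0, L) → [sA]00212

The machine reaches the accept state sA and halts.

After 2 steps, the tape (ignoring leading/trailing blanks) is: 00212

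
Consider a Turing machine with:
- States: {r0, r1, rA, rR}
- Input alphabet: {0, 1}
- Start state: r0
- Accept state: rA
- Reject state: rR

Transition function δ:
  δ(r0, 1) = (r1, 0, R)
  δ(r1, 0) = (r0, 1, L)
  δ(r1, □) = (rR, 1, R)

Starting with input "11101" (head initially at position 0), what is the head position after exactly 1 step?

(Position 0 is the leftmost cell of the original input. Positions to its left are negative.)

Execution trace (head position shown):
Step 0: [r0]11101  (head at position 0)
Step 1: move right → 0[r1]1101  (head at position 1)

After 1 step, the head is at position 1.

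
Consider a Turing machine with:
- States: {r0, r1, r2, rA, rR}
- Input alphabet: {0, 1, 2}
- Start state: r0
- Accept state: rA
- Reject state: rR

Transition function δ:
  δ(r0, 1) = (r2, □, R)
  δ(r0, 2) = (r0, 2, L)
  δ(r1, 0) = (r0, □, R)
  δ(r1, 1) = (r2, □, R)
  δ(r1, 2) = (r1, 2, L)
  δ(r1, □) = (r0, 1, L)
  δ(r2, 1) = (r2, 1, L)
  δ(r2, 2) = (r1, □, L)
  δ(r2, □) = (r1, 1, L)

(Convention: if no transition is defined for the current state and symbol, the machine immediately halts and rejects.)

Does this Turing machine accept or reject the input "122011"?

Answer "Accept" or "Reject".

Execution trace:
Initial: [r0]122011
Step 1: δ(r0, 1) = (r2, □, R) → □[r2]22011
Step 2: δ(r2, 2) = (r1, □, L) → [r1]□□2011
Step 3: δ(r1, □) = (r0, 1, L) → [r0]□1□2011

No transition is defined for δ(r0, □). By convention the machine halts and rejects.

Answer: Reject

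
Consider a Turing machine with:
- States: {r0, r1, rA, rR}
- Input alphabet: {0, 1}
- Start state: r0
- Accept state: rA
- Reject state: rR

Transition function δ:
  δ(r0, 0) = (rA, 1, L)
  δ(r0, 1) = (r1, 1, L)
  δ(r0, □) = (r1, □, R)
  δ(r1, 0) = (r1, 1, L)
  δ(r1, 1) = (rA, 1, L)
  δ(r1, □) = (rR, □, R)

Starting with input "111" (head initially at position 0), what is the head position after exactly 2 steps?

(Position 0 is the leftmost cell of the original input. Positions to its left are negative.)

Execution trace (head position shown):
Step 0: [r0]111  (head at position 0)
Step 1: move left → [r1]□111  (head at position -1)
Step 2: move right → □[rR]111  (head at position 0)

After 2 steps, the head is at position 0.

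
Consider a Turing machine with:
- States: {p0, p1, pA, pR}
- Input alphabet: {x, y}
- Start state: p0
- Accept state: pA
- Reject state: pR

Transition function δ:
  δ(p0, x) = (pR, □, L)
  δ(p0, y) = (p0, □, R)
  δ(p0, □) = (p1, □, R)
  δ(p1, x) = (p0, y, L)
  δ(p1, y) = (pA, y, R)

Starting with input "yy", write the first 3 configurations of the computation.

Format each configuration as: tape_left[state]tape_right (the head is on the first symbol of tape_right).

Transitions applied:
Step 1: δ(p0, y) = (p0, □, R)
Step 2: δ(p0, y) = (p0, □, R)

The first 3 configurations are:
[p0]yy ⊢ □[p0]y ⊢ □□[p0]□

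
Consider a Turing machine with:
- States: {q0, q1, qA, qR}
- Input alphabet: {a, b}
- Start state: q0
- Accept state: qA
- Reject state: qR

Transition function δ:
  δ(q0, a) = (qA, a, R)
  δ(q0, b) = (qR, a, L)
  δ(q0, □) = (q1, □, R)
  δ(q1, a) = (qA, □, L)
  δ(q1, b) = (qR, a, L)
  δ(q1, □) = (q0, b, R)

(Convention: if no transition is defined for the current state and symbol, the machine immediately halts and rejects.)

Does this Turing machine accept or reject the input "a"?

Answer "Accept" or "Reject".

Execution trace:
Initial: [q0]a
Step 1: δ(q0, a) = (qA, a, R) → a[qA]□

The machine reaches the accept state qA and halts.

Answer: Accept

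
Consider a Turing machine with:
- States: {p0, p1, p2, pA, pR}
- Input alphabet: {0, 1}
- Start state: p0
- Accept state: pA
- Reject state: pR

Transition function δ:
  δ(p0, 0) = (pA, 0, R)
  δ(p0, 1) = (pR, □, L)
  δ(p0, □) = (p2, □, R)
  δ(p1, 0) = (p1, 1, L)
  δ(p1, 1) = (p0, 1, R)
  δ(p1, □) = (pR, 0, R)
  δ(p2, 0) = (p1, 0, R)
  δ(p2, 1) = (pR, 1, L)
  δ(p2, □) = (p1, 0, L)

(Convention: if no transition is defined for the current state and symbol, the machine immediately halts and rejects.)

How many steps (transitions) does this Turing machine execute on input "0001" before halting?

Execution trace:
Initial: [p0]0001
Step 1: δ(p0, 0) = (pA, 0, R) → 0[pA]001

The machine reaches the accept state pA and halts.

The machine executed 1 step before halting.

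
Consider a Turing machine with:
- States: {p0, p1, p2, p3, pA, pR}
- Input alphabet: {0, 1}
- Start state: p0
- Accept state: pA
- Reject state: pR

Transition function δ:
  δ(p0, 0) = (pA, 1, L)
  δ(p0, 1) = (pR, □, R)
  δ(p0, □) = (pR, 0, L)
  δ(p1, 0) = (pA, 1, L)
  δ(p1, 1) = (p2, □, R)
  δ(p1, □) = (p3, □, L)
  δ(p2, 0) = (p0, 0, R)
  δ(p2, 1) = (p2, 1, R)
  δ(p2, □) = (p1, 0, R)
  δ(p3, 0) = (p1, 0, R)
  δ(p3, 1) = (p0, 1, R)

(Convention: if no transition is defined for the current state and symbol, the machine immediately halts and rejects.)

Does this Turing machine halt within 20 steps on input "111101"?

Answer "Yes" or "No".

Execution trace:
Initial: [p0]111101
Step 1: δ(p0, 1) = (pR, □, R) → □[pR]11101

The machine reaches the reject state pR and halts.
The machine halted after 1 step (within the 20-step bound).

Answer: Yes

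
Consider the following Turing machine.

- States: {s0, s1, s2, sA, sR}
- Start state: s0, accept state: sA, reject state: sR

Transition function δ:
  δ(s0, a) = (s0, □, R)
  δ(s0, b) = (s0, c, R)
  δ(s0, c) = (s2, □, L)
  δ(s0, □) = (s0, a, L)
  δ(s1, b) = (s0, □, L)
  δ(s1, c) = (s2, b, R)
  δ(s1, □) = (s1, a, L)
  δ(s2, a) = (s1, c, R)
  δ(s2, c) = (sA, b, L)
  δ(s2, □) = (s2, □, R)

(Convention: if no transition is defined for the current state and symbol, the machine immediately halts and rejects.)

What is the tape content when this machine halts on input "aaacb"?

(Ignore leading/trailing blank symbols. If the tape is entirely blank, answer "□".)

Execution trace:
Initial: [s0]aaacb
Step 1: δ(s0, a) = (s0, □, R) → □[s0]aacb
Step 2: δ(s0, a) = (s0, □, R) → □□[s0]acb
Step 3: δ(s0, a) = (s0, □, R) → □□□[s0]cb
Step 4: δ(s0, c) = (s2, □, L) → □□[s2]□□b
Step 5: δ(s2, □) = (s2, □, R) → □□□[s2]□b
Step 6: δ(s2, □) = (s2, □, R) → □□□□[s2]b

No transition is defined for δ(s2, b). By convention the machine halts and rejects.

Final tape (ignoring leading/trailing blanks): b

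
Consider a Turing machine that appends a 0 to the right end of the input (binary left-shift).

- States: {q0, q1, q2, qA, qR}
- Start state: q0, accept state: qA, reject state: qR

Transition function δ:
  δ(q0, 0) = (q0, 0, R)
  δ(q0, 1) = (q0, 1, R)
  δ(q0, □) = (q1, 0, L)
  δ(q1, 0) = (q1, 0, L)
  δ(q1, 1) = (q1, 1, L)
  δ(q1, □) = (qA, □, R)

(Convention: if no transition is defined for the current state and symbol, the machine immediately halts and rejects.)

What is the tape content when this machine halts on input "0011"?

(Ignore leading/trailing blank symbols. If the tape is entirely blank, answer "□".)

Execution trace:
Initial: [q0]0011
Step 1: δ(q0, 0) = (q0, 0, R) → 0[q0]011
Step 2: δ(q0, 0) = (q0, 0, R) → 00[q0]11
Step 3: δ(q0, 1) = (q0, 1, R) → 001[q0]1
Step 4: δ(q0, 1) = (q0, 1, R) → 0011[q0]□
Step 5: δ(q0, □) = (q1, 0, L) → 001[q1]10
Step 6: δ(q1, 1) = (q1, 1, L) → 00[q1]110
Step 7: δ(q1, 1) = (q1, 1, L) → 0[q1]0110
Step 8: δ(q1, 0) = (q1, 0, L) → [q1]00110
Step 9: δ(q1, 0) = (q1, 0, L) → [q1]□00110
Step 10: δ(q1, □) = (qA, □, R) → □[qA]00110

The machine reaches the accept state qA and halts.

Final tape (ignoring leading/trailing blanks): 00110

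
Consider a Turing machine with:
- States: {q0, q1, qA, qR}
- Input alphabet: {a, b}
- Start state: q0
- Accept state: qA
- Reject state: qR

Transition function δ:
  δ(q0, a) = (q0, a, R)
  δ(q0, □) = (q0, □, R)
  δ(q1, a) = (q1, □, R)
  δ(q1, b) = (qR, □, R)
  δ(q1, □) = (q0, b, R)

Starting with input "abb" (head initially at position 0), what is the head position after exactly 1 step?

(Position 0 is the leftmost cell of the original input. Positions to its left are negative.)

Execution trace (head position shown):
Step 0: [q0]abb  (head at position 0)
Step 1: move right → a[q0]bb  (head at position 1)

After 1 step, the head is at position 1.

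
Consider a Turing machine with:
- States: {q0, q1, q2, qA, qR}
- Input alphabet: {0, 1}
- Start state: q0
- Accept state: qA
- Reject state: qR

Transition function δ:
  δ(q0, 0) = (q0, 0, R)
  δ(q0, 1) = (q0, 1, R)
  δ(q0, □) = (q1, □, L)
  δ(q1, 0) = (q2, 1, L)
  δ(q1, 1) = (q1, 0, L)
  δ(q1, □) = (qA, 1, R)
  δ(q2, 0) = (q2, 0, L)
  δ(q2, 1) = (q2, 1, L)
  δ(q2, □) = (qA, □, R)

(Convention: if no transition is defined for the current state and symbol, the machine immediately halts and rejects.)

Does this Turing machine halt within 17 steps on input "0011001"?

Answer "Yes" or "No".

Execution trace:
Initial: [q0]0011001
Step 1: δ(q0, 0) = (q0, 0, R) → 0[q0]011001
Step 2: δ(q0, 0) = (q0, 0, R) → 00[q0]11001
Step 3: δ(q0, 1) = (q0, 1, R) → 001[q0]1001
Step 4: δ(q0, 1) = (q0, 1, R) → 0011[q0]001
Step 5: δ(q0, 0) = (q0, 0, R) → 00110[q0]01
Step 6: δ(q0, 0) = (q0, 0, R) → 001100[q0]1
Step 7: δ(q0, 1) = (q0, 1, R) → 0011001[q0]□
Step 8: δ(q0, □) = (q1, □, L) → 001100[q1]1□
Step 9: δ(q1, 1) = (q1, 0, L) → 00110[q1]00□
Step 10: δ(q1, 0) = (q2, 1, L) → 0011[q2]010□
Step 11: δ(q2, 0) = (q2, 0, L) → 001[q2]1010□
Step 12: δ(q2, 1) = (q2, 1, L) → 00[q2]11010□
Step 13: δ(q2, 1) = (q2, 1, L) → 0[q2]011010□
Step 14: δ(q2, 0) = (q2, 0, L) → [q2]0011010□
Step 15: δ(q2, 0) = (q2, 0, L) → [q2]□0011010□
Step 16: δ(q2, □) = (qA, □, R) → □[qA]0011010□

The machine reaches the accept state qA and halts.
The machine halted after 16 steps (within the 17-step bound).

Answer: Yes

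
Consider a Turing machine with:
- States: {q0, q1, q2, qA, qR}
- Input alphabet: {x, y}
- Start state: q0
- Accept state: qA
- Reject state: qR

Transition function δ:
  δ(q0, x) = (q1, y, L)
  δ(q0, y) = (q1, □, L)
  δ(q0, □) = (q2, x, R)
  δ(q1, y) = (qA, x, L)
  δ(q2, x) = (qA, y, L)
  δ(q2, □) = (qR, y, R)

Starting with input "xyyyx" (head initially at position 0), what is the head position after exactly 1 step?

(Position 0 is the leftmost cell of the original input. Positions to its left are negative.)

Execution trace (head position shown):
Step 0: [q0]xyyyx  (head at position 0)
Step 1: move left → [q1]□yyyyx  (head at position -1)

After 1 step, the head is at position -1.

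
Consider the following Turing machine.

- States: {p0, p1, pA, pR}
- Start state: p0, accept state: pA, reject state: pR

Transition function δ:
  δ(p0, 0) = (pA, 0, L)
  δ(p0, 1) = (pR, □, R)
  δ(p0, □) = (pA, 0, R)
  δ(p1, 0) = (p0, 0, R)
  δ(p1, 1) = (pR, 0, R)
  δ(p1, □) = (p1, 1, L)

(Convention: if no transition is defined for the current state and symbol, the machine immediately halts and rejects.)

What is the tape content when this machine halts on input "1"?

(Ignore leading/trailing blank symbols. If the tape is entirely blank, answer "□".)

Execution trace:
Initial: [p0]1
Step 1: δ(p0, 1) = (pR, □, R) → □[pR]□

The machine reaches the reject state pR and halts.

Final tape (ignoring leading/trailing blanks): □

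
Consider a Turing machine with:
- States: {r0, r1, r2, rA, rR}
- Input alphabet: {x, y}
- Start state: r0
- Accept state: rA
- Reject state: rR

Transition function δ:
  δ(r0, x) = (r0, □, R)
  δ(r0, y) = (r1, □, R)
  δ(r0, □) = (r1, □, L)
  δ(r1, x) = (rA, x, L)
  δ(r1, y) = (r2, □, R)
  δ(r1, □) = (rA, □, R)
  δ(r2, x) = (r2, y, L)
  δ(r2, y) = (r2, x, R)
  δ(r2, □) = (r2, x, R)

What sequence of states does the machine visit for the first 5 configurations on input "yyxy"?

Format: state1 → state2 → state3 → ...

Execution trace:
Initial: [r0]yyxy
Step 1: δ(r0, y) = (r1, □, R) → □[r1]yxy
Step 2: δ(r1, y) = (r2, □, R) → □□[r2]xy
Step 3: δ(r2, x) = (r2, y, L) → □[r2]□yy
Step 4: δ(r2, □) = (r2, x, R) → □x[r2]yy

State sequence: r0 → r1 → r2 → r2 → r2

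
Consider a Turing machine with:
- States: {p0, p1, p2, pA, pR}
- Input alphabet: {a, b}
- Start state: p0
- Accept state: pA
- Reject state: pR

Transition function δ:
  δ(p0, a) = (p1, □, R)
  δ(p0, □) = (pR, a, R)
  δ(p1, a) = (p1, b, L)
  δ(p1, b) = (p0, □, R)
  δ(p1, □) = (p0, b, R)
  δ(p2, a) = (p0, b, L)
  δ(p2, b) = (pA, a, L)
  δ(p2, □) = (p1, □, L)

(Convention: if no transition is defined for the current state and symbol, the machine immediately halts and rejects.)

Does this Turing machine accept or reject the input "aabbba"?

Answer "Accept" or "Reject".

Execution trace:
Initial: [p0]aabbba
Step 1: δ(p0, a) = (p1, □, R) → □[p1]abbba
Step 2: δ(p1, a) = (p1, b, L) → [p1]□bbbba
Step 3: δ(p1, □) = (p0, b, R) → b[p0]bbbba

No transition is defined for δ(p0, b). By convention the machine halts and rejects.

Answer: Reject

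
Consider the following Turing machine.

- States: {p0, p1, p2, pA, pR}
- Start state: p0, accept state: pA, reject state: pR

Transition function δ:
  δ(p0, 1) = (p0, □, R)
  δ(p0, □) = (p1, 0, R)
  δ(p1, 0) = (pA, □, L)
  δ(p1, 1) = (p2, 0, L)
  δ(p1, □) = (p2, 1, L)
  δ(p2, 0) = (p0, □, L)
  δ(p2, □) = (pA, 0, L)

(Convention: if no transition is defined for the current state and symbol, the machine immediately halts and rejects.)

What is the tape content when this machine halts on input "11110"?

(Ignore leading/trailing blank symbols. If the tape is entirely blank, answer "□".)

Execution trace:
Initial: [p0]11110
Step 1: δ(p0, 1) = (p0, □, R) → □[p0]1110
Step 2: δ(p0, 1) = (p0, □, R) → □□[p0]110
Step 3: δ(p0, 1) = (p0, □, R) → □□□[p0]10
Step 4: δ(p0, 1) = (p0, □, R) → □□□□[p0]0

No transition is defined for δ(p0, 0). By convention the machine halts and rejects.

Final tape (ignoring leading/trailing blanks): 0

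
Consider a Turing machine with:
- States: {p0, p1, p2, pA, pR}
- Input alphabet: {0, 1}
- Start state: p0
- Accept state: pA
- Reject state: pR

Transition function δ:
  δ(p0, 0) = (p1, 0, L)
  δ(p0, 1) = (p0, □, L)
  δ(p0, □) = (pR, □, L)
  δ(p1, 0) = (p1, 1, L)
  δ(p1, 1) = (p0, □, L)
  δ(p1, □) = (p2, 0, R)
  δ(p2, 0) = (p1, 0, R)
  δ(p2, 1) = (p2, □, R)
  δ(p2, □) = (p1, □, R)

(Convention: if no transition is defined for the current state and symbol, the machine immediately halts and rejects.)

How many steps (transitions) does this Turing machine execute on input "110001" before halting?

Execution trace:
Initial: [p0]110001
Step 1: δ(p0, 1) = (p0, □, L) → [p0]□□10001
Step 2: δ(p0, □) = (pR, □, L) → [pR]□□□10001

The machine reaches the reject state pR and halts.

The machine executed 2 steps before halting.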